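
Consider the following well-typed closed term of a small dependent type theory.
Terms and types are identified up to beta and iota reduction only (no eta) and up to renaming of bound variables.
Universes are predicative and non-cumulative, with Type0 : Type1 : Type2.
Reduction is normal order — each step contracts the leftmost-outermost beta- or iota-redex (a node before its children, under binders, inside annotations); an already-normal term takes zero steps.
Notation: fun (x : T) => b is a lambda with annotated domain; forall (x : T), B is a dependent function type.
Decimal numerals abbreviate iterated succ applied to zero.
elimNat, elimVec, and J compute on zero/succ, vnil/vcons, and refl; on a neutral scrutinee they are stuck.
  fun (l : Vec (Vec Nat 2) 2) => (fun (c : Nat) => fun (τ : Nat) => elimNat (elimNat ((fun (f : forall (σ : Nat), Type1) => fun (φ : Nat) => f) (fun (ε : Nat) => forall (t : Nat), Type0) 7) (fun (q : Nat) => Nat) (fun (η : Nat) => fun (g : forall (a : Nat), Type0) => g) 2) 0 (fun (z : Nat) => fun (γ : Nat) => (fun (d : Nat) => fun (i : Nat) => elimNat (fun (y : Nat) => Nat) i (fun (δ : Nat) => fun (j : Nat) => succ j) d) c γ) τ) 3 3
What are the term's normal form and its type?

resulting normal form:
  fun (l : Vec (Vec Nat 2) 2) => 9
type:
  forall (l : Vec (Vec Nat 2) 2), Nat


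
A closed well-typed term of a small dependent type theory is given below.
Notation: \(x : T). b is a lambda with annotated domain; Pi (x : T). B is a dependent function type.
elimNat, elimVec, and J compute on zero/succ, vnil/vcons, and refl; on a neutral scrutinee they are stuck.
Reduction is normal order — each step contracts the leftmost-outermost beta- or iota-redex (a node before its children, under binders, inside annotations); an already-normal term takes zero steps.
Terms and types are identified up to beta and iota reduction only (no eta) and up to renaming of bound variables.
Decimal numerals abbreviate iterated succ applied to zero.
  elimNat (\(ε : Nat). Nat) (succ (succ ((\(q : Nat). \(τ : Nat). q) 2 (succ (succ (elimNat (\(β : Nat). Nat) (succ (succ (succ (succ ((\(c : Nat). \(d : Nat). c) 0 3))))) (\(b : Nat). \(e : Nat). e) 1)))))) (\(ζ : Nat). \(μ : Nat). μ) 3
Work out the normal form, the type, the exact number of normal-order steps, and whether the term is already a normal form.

reduced normal form:
  4
inferred type:
  Nat
reduction steps (normal order): 12
already normal: no
first redex: an elimNat iota-redex


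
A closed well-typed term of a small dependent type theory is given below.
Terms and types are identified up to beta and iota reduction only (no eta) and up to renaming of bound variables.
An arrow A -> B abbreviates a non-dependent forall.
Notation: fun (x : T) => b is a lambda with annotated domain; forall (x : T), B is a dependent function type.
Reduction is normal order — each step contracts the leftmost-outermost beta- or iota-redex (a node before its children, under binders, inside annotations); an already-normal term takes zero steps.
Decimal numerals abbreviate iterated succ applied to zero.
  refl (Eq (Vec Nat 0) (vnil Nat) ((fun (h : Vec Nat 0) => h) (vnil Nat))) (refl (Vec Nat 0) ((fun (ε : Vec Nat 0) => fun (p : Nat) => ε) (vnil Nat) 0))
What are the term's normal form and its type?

normal form:
  refl (Eq (Vec Nat 0) (vnil Nat) (vnil Nat)) (refl (Vec Nat 0) (vnil Nat))
type:
  Eq (Eq (Vec Nat 0) (vnil Nat) (vnil Nat)) (refl (Vec Nat 0) (vnil Nat)) (refl (Vec Nat 0) (vnil Nat))
observation: normalization takes exactly 3 steps under the normal-order strategy.


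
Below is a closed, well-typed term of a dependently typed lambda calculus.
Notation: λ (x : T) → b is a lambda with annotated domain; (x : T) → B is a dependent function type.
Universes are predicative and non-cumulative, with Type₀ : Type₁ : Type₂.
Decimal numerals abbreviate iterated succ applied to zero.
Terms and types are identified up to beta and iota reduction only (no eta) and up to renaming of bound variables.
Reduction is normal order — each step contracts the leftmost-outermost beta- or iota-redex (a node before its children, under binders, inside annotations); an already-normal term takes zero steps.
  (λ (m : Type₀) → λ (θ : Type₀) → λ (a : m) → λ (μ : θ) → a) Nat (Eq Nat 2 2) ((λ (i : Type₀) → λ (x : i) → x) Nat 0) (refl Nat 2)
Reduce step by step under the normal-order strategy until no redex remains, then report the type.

reduction (normal order):
  (λ (m : Type₀) → λ (θ : Type₀) → λ (a : m) → λ (μ : θ) → a) Nat (Eq Nat 2 2) ((λ (i : Type₀) → λ (x : i) → x) Nat 0) (refl Nat 2)
  ~> (λ (m : Type₀) → λ (θ : Nat) → λ (a : m) → θ) (Eq Nat 2 2) ((λ (μ : Type₀) → λ (i : μ) → i) Nat 0) (refl Nat 2)
  ~> (λ (m : Nat) → λ (θ : Eq Nat 2 2) → m) ((λ (a : Type₀) → λ (μ : a) → μ) Nat 0) (refl Nat 2)
  ~> (λ (m : Eq Nat 2 2) → (λ (θ : Type₀) → λ (a : θ) → a) Nat 0) (refl Nat 2)
  ~> (λ (m : Type₀) → λ (θ : m) → θ) Nat 0
  ~> (λ (m : Nat) → m) 0
  ~> 0
inferred type:
  Nat


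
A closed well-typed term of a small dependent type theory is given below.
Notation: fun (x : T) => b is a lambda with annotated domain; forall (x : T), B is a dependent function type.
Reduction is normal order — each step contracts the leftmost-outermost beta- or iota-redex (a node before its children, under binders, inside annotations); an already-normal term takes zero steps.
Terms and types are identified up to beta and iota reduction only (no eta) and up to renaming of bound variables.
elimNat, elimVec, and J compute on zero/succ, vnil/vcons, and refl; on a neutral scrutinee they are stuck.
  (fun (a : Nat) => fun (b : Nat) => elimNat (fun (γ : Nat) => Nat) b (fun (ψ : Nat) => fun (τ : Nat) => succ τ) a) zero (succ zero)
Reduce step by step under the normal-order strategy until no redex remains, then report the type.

normal-order reduction sequence:
  (fun (a : Nat) => fun (b : Nat) => elimNat (fun (γ : Nat) => Nat) b (fun (ψ : Nat) => fun (τ : Nat) => succ τ) a) zero (succ zero)
  ~> (fun (a : Nat) => elimNat (fun (b : Nat) => Nat) a (fun (γ : Nat) => fun (ψ : Nat) => succ ψ) zero) (succ zero)
  ~> elimNat (fun (a : Nat) => Nat) (succ zero) (fun (b : Nat) => fun (γ : Nat) => succ γ) zero
  ~> succ zero
the term's type:
  Nat


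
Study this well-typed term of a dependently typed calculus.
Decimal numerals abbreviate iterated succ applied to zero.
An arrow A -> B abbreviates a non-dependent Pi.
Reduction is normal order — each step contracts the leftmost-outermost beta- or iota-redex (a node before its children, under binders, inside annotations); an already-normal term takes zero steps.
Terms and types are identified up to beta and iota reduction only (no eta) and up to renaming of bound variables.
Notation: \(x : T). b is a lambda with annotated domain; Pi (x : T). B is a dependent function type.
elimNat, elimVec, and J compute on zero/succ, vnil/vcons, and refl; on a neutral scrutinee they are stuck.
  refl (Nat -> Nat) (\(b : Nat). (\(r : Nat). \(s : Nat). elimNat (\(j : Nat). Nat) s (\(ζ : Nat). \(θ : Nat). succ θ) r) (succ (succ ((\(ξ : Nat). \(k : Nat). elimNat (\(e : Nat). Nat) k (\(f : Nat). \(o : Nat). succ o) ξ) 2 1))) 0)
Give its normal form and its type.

resulting normal form:
  refl (Nat -> Nat) (\(b : Nat). 5)
inferred type:
  Eq (Nat -> Nat) (\(b : Nat). 5) (\(r : Nat). 5)


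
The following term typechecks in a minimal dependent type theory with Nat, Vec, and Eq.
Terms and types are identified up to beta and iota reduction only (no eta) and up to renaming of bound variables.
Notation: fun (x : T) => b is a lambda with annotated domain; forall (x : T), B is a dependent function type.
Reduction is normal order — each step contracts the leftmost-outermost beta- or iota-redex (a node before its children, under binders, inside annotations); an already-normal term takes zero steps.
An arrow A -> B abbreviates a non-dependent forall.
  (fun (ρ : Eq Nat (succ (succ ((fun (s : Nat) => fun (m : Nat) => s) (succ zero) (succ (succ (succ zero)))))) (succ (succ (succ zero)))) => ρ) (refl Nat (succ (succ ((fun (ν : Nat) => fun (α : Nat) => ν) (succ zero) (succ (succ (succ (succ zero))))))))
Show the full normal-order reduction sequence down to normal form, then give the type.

normal-order reduction:
  (fun (ρ : Eq Nat (succ (succ ((fun (s : Nat) => fun (m : Nat) => s) (succ zero) (succ (succ (succ zero)))))) (succ (succ (succ zero)))) => ρ) (refl Nat (succ (succ ((fun (ν : Nat) => fun (α : Nat) => ν) (succ zero) (succ (succ (succ (succ zero))))))))
  ~> refl Nat (succ (succ ((fun (ρ : Nat) => fun (s : Nat) => ρ) (succ zero) (succ (succ (succ (succ zero)))))))
  ~> refl Nat (succ (succ ((fun (ρ : Nat) => succ zero) (succ (succ (succ (succ zero)))))))
  ~> refl Nat (succ (succ (succ zero)))
the term's type:
  Eq Nat (succ (succ (succ zero))) (succ (succ (succ zero)))


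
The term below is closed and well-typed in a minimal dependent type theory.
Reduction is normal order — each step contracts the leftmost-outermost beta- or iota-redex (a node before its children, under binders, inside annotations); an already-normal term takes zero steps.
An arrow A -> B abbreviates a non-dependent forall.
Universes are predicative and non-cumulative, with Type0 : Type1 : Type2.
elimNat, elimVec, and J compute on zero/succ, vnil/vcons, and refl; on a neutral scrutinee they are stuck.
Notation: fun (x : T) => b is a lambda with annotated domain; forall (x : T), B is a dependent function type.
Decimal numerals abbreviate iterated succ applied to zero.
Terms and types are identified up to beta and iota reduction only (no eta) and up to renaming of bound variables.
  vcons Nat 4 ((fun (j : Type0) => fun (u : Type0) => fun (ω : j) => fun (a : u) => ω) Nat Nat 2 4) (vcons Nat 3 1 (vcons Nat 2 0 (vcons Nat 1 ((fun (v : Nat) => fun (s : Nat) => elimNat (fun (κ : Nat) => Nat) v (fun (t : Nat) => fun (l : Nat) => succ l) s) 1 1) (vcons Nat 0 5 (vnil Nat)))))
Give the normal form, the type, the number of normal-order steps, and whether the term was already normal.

normal form:
  vcons Nat 4 2 (vcons Nat 3 1 (vcons Nat 2 0 (vcons Nat 1 2 (vcons Nat 0 5 (vnil Nat)))))
the term's type:
  Vec Nat 5
reduction steps (normal order): 10
already normal: no
first redex: a beta-redex


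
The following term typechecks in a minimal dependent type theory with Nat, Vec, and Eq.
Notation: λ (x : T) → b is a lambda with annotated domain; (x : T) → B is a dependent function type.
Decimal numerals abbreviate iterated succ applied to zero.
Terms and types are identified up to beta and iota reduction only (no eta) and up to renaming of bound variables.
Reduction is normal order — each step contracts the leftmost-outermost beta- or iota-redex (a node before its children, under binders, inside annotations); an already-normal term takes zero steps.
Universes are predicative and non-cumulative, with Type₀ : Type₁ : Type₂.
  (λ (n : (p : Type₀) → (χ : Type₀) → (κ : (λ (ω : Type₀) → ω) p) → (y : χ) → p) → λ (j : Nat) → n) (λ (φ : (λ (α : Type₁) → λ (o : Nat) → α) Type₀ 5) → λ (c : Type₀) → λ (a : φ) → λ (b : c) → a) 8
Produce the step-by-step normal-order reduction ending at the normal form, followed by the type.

normal-order reduction sequence:
  (λ (n : (p : Type₀) → (χ : Type₀) → (κ : (λ (ω : Type₀) → ω) p) → (y : χ) → p) → λ (j : Nat) → n) (λ (φ : (λ (α : Type₁) → λ (o : Nat) → α) Type₀ 5) → λ (c : Type₀) → λ (a : φ) → λ (b : c) → a) 8
  ~> (λ (n : Nat) → λ (p : (λ (χ : Type₁) → λ (κ : Nat) → χ) Type₀ 5) → λ (ω : Type₀) → λ (y : p) → λ (j : ω) → y) 8
  ~> λ (n : (λ (p : Type₁) → λ (χ : Nat) → p) Type₀ 5) → λ (κ : Type₀) → λ (ω : n) → λ (y : κ) → ω
  ~> λ (n : (λ (p : Nat) → Type₀) 5) → λ (χ : Type₀) → λ (κ : n) → λ (ω : χ) → κ
  ~> λ (n : Type₀) → λ (p : Type₀) → λ (χ : n) → λ (κ : p) → χ
the term's type:
  (n : Type₀) → (p : Type₀) → (χ : n) → (κ : p) → n


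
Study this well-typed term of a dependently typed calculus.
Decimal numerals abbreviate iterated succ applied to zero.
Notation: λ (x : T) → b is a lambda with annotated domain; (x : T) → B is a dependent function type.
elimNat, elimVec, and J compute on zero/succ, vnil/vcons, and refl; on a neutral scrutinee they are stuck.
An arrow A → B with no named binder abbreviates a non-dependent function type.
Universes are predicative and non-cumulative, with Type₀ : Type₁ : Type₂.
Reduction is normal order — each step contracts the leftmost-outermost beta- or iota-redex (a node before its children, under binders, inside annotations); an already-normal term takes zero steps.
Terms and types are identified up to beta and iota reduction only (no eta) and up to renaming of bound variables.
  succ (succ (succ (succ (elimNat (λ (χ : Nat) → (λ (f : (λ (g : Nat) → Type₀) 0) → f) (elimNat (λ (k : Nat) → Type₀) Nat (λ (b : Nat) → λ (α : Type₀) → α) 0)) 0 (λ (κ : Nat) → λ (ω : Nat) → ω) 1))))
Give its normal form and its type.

resulting normal form:
  4
inferred type:
  Nat
observation: the leftmost-outermost redex is an elimNat iota-redex, and normalization takes 4 steps.


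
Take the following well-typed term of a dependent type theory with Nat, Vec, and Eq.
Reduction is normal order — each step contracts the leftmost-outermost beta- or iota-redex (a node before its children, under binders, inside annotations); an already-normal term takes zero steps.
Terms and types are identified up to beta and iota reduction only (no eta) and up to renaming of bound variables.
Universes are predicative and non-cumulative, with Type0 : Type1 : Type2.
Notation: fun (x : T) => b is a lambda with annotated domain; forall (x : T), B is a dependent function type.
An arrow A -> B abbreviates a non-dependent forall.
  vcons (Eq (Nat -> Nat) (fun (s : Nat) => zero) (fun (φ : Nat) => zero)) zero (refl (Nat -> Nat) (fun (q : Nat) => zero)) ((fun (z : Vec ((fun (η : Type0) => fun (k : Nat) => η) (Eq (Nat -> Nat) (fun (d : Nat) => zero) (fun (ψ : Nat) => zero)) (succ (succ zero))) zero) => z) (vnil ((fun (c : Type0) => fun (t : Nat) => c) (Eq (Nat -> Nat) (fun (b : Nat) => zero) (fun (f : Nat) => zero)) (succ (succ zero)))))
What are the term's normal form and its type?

resulting normal form:
  vcons (Eq (Nat -> Nat) (fun (s : Nat) => zero) (fun (φ : Nat) => zero)) zero (refl (Nat -> Nat) (fun (q : Nat) => zero)) (vnil (Eq (Nat -> Nat) (fun (z : Nat) => zero) (fun (η : Nat) => zero)))
the term's type:
  Vec (Eq (Nat -> Nat) (fun (s : Nat) => zero) (fun (φ : Nat) => zero)) (succ zero)


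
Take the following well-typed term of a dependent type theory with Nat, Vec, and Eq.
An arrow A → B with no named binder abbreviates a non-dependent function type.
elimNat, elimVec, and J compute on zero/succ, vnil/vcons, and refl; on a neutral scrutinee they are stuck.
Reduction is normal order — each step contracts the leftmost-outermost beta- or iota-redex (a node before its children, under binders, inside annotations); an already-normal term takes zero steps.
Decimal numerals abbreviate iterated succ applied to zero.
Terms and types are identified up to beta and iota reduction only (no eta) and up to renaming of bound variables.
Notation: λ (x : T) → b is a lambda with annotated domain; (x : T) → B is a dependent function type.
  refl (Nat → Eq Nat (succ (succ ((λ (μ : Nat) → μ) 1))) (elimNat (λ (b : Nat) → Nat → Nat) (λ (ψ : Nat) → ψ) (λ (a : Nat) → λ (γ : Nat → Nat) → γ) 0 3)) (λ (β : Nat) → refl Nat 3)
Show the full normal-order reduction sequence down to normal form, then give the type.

normal-order reduction:
  refl (Nat → Eq Nat (succ (succ ((λ (μ : Nat) → μ) 1))) (elimNat (λ (b : Nat) → Nat → Nat) (λ (ψ : Nat) → ψ) (λ (a : Nat) → λ (γ : Nat → Nat) → γ) 0 3)) (λ (β : Nat) → refl Nat 3)
  ~> refl (Nat → Eq Nat 3 (elimNat (λ (μ : Nat) → Nat → Nat) (λ (b : Nat) → b) (λ (ψ : Nat) → λ (a : Nat → Nat) → a) 0 3)) (λ (γ : Nat) → refl Nat 3)
  ~> refl (Nat → Eq Nat 3 ((λ (μ : Nat) → μ) 3)) (λ (b : Nat) → refl Nat 3)
  ~> refl (Nat → Eq Nat 3 3) (λ (μ : Nat) → refl Nat 3)
type:
  Eq (Nat → Eq Nat 3 3) (λ (μ : Nat) → refl Nat 3) (λ (b : Nat) → refl Nat 3)


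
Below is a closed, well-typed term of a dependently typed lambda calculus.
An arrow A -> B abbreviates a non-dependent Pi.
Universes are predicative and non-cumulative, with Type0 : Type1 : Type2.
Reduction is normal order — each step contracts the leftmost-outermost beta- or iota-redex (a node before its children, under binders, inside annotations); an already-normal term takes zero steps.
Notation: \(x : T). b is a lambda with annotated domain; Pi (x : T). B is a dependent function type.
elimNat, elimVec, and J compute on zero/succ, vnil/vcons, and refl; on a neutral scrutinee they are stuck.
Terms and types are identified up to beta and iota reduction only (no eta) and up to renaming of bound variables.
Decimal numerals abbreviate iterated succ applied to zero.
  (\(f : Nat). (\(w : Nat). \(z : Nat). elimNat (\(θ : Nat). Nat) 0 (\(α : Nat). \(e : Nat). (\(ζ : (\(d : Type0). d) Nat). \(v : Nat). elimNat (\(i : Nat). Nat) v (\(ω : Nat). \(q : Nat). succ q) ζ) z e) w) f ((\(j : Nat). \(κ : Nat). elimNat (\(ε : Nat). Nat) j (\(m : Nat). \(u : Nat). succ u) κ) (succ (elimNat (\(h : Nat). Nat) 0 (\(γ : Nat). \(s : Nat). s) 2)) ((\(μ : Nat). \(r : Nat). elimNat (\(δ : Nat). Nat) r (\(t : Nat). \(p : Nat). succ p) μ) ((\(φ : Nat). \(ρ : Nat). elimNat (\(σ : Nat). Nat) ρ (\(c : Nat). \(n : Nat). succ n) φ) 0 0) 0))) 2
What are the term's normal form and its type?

reduced normal form:
  2
the term's type:
  Nat


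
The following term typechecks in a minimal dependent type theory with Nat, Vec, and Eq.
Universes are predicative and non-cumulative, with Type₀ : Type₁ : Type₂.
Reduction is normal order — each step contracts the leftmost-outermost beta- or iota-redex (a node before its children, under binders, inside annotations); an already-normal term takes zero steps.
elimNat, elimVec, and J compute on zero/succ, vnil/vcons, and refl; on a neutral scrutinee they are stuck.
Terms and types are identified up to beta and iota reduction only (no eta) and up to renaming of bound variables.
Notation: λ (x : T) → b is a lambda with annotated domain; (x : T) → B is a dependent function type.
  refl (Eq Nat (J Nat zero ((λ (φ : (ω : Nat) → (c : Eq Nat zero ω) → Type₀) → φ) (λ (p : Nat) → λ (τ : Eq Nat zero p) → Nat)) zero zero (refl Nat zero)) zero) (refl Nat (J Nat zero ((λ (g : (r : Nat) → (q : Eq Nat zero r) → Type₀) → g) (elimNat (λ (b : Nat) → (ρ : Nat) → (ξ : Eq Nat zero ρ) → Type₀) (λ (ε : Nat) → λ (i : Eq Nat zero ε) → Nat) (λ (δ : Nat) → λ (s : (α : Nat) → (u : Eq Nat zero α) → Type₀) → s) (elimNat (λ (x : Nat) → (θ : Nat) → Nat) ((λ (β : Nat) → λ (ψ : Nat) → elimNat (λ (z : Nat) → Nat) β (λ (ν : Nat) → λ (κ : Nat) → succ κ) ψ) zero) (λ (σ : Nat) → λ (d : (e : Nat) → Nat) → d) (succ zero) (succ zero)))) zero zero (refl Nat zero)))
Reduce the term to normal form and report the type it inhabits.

reduced normal form:
  refl (Eq Nat zero zero) (refl Nat zero)
inferred type:
  Eq (Eq Nat zero zero) (refl Nat zero) (refl Nat zero)
observation: normalization takes exactly 2 steps under the normal-order strategy.


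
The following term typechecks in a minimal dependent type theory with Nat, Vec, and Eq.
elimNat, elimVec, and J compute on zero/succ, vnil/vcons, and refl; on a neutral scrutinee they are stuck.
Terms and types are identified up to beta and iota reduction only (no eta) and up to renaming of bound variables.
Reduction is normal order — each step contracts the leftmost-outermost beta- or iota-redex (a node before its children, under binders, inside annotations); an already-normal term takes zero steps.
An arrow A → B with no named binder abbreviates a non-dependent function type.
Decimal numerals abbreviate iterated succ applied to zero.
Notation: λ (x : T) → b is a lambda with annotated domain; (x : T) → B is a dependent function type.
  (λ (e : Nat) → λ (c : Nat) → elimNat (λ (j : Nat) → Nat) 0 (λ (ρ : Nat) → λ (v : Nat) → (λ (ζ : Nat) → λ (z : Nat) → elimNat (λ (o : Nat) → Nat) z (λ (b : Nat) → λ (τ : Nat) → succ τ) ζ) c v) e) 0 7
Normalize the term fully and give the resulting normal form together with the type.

reduced normal form:
  0
type:
  Nat


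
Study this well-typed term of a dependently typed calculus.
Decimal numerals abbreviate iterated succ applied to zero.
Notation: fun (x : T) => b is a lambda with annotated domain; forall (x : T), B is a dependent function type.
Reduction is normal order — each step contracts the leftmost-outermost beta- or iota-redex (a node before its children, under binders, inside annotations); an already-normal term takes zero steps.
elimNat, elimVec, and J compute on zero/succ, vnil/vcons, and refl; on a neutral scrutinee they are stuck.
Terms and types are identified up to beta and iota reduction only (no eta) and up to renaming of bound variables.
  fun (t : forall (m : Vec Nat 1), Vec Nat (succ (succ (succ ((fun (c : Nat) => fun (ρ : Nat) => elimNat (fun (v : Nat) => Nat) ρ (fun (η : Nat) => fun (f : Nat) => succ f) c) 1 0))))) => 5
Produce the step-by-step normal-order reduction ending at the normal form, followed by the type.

reduction (normal order):
  fun (t : forall (m : Vec Nat 1), Vec Nat (succ (succ (succ ((fun (c : Nat) => fun (ρ : Nat) => elimNat (fun (v : Nat) => Nat) ρ (fun (η : Nat) => fun (f : Nat) => succ f) c) 1 0))))) => 5
  ~> fun (t : forall (m : Vec Nat 1), Vec Nat (succ (succ (succ ((fun (c : Nat) => elimNat (fun (ρ : Nat) => Nat) c (fun (v : Nat) => fun (η : Nat) => succ η) 1) 0))))) => 5
  ~> fun (t : forall (m : Vec Nat 1), Vec Nat (succ (succ (succ (elimNat (fun (c : Nat) => Nat) 0 (fun (ρ : Nat) => fun (v : Nat) => succ v) 1))))) => 5
  ~> fun (t : forall (m : Vec Nat 1), Vec Nat (succ (succ (succ ((fun (c : Nat) => fun (ρ : Nat) => succ ρ) 0 (elimNat (fun (v : Nat) => Nat) 0 (fun (η : Nat) => fun (f : Nat) => succ f) 0)))))) => 5
  ~> fun (t : forall (m : Vec Nat 1), Vec Nat (succ (succ (succ ((fun (c : Nat) => succ c) (elimNat (fun (ρ : Nat) => Nat) 0 (fun (v : Nat) => fun (η : Nat) => succ η) 0)))))) => 5
  ~> fun (t : forall (m : Vec Nat 1), Vec Nat (succ (succ (succ (succ (elimNat (fun (c : Nat) => Nat) 0 (fun (ρ : Nat) => fun (v : Nat) => succ v) 0)))))) => 5
  ~> fun (t : forall (m : Vec Nat 1), Vec Nat 4) => 5
inferred type:
  forall (t : forall (m : Vec Nat 1), Vec Nat 4), Nat


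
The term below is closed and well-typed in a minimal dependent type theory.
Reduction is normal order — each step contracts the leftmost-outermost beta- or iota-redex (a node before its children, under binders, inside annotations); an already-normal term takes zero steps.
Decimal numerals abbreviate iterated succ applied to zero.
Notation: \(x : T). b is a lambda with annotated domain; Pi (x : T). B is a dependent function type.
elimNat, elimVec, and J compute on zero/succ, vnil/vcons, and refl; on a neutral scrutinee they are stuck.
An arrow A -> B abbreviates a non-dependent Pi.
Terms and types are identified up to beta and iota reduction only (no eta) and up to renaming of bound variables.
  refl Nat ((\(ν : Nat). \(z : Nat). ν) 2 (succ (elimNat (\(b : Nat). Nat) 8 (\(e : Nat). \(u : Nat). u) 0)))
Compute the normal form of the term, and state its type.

reduced normal form:
  refl Nat 2
type:
  Eq Nat 2 2
observation: reduction starts at a beta-redex, and 2 normal-order steps reach the normal form.


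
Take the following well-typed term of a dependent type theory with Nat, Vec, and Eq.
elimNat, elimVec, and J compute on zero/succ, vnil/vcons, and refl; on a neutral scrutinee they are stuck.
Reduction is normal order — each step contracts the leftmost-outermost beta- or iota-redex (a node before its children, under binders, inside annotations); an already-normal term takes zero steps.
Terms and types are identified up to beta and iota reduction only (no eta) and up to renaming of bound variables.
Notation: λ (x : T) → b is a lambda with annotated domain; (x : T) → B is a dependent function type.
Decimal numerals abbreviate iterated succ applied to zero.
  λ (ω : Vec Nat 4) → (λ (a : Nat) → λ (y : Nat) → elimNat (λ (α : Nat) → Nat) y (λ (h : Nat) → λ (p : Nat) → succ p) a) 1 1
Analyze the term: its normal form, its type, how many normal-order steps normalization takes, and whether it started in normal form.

normal form:
  λ (ω : Vec Nat 4) → 2
the term's type:
  (ω : Vec Nat 4) → Nat
reduction steps (normal order): 6
term was already normal: no
first contracted redex: a beta-redex


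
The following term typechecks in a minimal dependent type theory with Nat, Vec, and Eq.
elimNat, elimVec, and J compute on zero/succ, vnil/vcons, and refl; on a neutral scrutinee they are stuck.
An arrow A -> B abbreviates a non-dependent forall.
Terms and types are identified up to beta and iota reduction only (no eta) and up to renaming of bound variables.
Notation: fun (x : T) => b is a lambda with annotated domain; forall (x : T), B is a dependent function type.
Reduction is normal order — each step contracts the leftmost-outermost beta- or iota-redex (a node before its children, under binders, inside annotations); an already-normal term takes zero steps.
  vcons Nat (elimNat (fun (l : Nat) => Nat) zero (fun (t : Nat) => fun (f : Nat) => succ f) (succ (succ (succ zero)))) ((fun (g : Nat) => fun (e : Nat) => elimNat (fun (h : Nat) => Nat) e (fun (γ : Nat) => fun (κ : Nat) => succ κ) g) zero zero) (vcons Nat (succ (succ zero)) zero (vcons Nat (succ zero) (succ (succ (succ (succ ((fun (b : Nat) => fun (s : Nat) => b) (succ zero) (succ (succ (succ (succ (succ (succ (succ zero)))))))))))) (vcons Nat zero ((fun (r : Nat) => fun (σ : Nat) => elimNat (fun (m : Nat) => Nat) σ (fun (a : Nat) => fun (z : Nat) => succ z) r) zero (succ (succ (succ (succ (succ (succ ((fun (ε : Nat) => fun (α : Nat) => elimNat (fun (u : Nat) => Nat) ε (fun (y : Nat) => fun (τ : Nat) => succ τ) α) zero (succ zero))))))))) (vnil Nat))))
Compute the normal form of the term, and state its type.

resulting normal form:
  vcons Nat (succ (succ (succ zero))) zero (vcons Nat (succ (succ zero)) zero (vcons Nat (succ zero) (succ (succ (succ (succ (succ zero))))) (vcons Nat zero (succ (succ (succ (succ (succ (succ (succ zero))))))) (vnil Nat))))
inferred type:
  Vec Nat (succ (succ (succ (succ zero))))
observation: 24 normal-order steps normalize the term, beginning with an elimNat iota-redex.


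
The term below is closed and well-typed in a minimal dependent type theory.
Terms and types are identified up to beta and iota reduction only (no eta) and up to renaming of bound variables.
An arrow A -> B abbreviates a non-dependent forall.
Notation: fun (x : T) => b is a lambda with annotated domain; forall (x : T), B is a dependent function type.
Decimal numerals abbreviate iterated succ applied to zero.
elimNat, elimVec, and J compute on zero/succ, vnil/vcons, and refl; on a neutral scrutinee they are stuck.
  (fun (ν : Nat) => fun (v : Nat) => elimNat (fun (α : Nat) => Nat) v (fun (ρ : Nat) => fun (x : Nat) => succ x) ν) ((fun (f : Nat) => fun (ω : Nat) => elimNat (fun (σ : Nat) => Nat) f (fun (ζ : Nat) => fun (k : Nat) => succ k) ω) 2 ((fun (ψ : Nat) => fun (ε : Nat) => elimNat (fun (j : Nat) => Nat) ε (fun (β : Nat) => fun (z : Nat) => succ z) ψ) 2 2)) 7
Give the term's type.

the term's type:
  Nat


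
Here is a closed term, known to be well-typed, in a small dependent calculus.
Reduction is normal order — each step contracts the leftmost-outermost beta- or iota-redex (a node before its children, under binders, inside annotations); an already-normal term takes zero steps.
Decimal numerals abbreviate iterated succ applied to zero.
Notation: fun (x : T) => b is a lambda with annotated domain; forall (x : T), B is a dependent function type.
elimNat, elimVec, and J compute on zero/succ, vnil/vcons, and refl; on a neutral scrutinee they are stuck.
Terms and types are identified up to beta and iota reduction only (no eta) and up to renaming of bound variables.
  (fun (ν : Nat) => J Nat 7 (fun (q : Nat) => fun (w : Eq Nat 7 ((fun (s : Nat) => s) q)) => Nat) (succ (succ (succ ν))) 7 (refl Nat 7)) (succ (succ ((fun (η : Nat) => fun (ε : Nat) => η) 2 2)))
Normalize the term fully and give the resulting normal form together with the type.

resulting normal form:
  7
inferred type:
  Nat


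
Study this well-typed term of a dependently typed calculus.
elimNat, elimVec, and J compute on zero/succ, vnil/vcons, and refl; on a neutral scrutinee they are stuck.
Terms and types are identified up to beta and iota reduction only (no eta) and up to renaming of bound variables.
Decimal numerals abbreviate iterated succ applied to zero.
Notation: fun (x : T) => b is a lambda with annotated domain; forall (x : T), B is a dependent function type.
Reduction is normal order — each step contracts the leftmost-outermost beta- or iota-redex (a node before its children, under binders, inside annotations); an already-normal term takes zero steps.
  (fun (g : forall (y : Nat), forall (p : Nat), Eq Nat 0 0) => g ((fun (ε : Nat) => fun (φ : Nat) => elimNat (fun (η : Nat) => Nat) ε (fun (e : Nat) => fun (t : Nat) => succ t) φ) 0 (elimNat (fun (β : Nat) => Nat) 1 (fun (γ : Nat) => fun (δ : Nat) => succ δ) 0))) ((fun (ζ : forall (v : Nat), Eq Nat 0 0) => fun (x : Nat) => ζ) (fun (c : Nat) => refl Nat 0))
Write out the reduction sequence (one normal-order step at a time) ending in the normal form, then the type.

reduction (normal order):
  (fun (g : forall (y : Nat), forall (p : Nat), Eq Nat 0 0) => g ((fun (ε : Nat) => fun (φ : Nat) => elimNat (fun (η : Nat) => Nat) ε (fun (e : Nat) => fun (t : Nat) => succ t) φ) 0 (elimNat (fun (β : Nat) => Nat) 1 (fun (γ : Nat) => fun (δ : Nat) => succ δ) 0))) ((fun (ζ : forall (v : Nat), Eq Nat 0 0) => fun (x : Nat) => ζ) (fun (c : Nat) => refl Nat 0))
  ~> (fun (g : forall (y : Nat), Eq Nat 0 0) => fun (p : Nat) => g) (fun (ε : Nat) => refl Nat 0) ((fun (φ : Nat) => fun (η : Nat) => elimNat (fun (e : Nat) => Nat) φ (fun (t : Nat) => fun (β : Nat) => succ β) η) 0 (elimNat (fun (γ : Nat) => Nat) 1 (fun (δ : Nat) => fun (ζ : Nat) => succ ζ) 0))
  ~> (fun (g : Nat) => fun (y : Nat) => refl Nat 0) ((fun (p : Nat) => fun (ε : Nat) => elimNat (fun (φ : Nat) => Nat) p (fun (η : Nat) => fun (e : Nat) => succ e) ε) 0 (elimNat (fun (t : Nat) => Nat) 1 (fun (β : Nat) => fun (γ : Nat) => succ γ) 0))
  ~> fun (g : Nat) => refl Nat 0
inferred type:
  forall (g : Nat), Eq Nat 0 0


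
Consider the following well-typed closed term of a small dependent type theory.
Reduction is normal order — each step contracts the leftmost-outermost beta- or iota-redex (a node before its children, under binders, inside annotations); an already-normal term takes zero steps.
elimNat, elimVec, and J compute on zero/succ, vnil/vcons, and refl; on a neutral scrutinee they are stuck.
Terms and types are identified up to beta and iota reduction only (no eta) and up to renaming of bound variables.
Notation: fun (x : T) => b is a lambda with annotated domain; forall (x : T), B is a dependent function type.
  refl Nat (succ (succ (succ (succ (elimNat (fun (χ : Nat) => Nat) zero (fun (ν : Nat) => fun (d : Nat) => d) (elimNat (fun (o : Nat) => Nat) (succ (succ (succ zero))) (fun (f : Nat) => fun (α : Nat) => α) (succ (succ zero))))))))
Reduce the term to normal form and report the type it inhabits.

resulting normal form:
  refl Nat (succ (succ (succ (succ zero))))
the term's type:
  Eq Nat (succ (succ (succ (succ zero)))) (succ (succ (succ (succ zero))))
observation: the leftmost-outermost redex is an elimNat iota-redex, and normalization takes 17 steps.


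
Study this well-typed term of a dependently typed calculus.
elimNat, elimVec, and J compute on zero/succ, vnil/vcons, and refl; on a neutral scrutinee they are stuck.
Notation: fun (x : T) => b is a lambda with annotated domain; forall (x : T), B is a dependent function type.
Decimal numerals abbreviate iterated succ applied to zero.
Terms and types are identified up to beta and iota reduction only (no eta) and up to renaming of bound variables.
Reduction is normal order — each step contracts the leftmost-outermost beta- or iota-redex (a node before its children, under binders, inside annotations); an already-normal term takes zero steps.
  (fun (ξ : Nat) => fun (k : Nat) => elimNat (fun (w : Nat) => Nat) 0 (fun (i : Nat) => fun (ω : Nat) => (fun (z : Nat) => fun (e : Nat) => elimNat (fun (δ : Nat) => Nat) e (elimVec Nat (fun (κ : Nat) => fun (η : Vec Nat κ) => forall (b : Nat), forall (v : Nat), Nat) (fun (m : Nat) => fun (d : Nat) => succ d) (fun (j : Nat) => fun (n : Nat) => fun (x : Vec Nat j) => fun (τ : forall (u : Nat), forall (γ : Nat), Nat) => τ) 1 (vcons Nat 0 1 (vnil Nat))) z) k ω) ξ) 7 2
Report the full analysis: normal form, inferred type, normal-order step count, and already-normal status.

normal form:
  14
the term's type:
  Nat
reduction steps (normal order): 171
term was already normal: no
first redex: a beta-redex


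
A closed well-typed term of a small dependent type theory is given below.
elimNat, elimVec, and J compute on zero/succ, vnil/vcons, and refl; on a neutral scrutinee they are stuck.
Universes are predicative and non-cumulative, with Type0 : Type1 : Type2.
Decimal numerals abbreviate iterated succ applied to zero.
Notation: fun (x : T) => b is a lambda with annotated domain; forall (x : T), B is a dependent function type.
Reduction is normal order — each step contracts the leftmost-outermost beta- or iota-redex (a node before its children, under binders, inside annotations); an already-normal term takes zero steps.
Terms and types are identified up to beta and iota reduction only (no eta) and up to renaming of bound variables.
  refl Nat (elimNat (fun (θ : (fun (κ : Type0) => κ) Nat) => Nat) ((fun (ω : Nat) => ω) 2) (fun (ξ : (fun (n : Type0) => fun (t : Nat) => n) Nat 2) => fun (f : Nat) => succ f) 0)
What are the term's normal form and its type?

normal form:
  refl Nat 2
the term's type:
  Eq Nat 2 2
observation: contracting an elimNat iota-redex first, the term normalizes in 2 steps.


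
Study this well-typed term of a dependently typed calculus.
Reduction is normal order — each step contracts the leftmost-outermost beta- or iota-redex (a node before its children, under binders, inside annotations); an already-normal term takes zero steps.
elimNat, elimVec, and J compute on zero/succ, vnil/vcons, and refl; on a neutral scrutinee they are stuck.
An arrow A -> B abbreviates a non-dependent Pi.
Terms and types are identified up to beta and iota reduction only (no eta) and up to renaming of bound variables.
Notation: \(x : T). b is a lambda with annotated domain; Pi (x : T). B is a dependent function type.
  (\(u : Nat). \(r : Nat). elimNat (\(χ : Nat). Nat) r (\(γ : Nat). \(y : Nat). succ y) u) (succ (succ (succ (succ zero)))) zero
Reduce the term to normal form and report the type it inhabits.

reduced normal form:
  succ (succ (succ (succ zero)))
inferred type:
  Nat


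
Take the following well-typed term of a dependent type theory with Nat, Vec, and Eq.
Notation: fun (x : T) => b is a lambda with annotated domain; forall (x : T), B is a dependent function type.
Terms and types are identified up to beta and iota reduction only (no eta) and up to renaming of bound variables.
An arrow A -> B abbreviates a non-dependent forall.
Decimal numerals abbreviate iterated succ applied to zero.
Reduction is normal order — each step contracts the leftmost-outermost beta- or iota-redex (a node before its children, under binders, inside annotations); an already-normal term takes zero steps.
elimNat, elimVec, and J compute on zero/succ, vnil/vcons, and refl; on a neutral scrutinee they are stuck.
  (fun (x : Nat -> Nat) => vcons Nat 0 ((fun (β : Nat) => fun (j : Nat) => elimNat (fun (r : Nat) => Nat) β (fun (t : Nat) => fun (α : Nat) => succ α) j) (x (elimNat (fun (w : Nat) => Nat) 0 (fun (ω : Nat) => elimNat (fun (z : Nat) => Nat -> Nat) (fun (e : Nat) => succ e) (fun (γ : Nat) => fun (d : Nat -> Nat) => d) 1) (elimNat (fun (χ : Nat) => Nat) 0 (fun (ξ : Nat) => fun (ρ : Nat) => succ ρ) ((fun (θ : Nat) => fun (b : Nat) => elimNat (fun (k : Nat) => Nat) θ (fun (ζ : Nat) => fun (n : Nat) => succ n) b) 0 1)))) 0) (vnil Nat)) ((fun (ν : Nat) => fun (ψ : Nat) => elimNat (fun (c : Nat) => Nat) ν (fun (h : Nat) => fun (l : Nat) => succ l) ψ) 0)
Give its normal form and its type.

normal form:
  vcons Nat 0 1 (vnil Nat)
the term's type:
  Vec Nat 1
observation: contracting a beta-redex first, the term normalizes in 28 steps.


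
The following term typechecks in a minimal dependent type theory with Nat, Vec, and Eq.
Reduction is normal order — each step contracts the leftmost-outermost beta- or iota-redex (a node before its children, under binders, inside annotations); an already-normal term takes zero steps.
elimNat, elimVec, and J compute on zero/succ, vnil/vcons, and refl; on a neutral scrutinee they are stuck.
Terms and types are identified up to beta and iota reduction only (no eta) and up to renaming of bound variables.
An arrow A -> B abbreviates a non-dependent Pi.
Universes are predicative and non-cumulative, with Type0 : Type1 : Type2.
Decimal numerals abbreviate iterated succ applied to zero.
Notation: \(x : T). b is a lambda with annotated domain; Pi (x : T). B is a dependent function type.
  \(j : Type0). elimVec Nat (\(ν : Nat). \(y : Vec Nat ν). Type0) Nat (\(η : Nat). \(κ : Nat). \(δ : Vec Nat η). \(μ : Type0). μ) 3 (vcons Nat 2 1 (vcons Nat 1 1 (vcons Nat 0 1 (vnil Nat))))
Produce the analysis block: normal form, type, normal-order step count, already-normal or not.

resulting normal form:
  \(j : Type0). Nat
the term's type:
  Type0 -> Type0
normal-order step count: 16
started in normal form: no
first redex: an elimVec iota-redex


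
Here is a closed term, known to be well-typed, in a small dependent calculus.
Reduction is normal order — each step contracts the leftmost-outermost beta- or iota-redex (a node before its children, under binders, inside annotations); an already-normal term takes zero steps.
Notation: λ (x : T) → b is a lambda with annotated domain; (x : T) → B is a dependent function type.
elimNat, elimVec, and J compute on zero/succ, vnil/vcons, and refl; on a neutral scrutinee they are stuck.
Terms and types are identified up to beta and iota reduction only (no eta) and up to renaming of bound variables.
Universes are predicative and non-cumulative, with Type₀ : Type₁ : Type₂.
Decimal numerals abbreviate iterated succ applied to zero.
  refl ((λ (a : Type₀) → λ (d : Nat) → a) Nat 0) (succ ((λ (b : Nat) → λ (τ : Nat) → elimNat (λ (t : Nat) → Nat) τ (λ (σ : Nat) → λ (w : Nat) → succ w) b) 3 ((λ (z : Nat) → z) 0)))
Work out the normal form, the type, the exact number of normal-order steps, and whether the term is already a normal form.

normal form:
  refl Nat 4
inferred type:
  Eq Nat 4 4
steps to reach normal form (normal order): 15
term was already normal: no
first contracted redex: a beta-redex


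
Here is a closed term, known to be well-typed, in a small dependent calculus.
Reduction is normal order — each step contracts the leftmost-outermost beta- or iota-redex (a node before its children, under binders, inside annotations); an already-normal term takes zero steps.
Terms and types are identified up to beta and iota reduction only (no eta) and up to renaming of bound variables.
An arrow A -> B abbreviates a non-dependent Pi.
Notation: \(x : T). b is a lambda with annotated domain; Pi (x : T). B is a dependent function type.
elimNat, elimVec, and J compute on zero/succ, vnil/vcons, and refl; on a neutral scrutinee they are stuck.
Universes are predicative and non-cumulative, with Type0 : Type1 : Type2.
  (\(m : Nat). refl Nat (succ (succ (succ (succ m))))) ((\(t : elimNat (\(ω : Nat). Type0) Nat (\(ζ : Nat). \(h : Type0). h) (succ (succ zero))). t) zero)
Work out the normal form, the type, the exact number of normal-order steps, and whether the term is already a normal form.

normal form:
  refl Nat (succ (succ (succ (succ zero))))
inferred type:
  Eq Nat (succ (succ (succ (succ zero)))) (succ (succ (succ (succ zero))))
normal-order step count: 2
started in normal form: no
first redex: a beta-redex
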